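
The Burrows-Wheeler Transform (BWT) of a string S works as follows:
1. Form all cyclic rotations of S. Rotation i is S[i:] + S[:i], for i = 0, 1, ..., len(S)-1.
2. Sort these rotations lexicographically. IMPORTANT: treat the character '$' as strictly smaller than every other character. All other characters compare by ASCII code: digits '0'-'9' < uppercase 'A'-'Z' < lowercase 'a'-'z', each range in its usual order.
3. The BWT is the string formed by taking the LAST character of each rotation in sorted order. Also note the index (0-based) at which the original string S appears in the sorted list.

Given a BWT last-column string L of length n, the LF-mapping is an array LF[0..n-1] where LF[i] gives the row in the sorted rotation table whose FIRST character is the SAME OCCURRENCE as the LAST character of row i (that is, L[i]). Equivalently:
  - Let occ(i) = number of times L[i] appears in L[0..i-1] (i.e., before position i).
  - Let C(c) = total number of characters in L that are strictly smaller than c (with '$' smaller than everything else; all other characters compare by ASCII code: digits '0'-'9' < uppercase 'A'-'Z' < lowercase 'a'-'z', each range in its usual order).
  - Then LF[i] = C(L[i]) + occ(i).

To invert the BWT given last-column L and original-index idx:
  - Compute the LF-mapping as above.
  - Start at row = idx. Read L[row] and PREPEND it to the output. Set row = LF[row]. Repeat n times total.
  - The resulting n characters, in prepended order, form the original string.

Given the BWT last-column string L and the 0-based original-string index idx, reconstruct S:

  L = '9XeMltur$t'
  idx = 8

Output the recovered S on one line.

Answer: turtleMX9$

Derivation:
LF mapping: 1 3 4 2 5 7 9 6 0 8
Walk LF starting at row 8, prepending L[row]:
  step 1: row=8, L[8]='$', prepend. Next row=LF[8]=0
  step 2: row=0, L[0]='9', prepend. Next row=LF[0]=1
  step 3: row=1, L[1]='X', prepend. Next row=LF[1]=3
  step 4: row=3, L[3]='M', prepend. Next row=LF[3]=2
  step 5: row=2, L[2]='e', prepend. Next row=LF[2]=4
  step 6: row=4, L[4]='l', prepend. Next row=LF[4]=5
  step 7: row=5, L[5]='t', prepend. Next row=LF[5]=7
  step 8: row=7, L[7]='r', prepend. Next row=LF[7]=6
  step 9: row=6, L[6]='u', prepend. Next row=LF[6]=9
  step 10: row=9, L[9]='t', prepend. Next row=LF[9]=8
Reversed output: turtleMX9$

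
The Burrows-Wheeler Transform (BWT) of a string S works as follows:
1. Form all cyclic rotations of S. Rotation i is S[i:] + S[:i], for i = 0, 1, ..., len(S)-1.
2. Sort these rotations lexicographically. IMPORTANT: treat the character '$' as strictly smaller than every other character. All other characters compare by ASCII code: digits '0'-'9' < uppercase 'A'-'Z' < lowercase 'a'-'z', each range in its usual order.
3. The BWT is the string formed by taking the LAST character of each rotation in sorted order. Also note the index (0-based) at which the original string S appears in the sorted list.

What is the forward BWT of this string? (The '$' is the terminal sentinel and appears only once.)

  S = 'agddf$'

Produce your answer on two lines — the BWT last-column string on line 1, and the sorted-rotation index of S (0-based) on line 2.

All 6 rotations (rotation i = S[i:]+S[:i]):
  rot[0] = agddf$
  rot[1] = gddf$a
  rot[2] = ddf$ag
  rot[3] = df$agd
  rot[4] = f$agdd
  rot[5] = $agddf
Sorted (with $ < everything):
  sorted[0] = $agddf  (last char: 'f')
  sorted[1] = agddf$  (last char: '$')
  sorted[2] = ddf$ag  (last char: 'g')
  sorted[3] = df$agd  (last char: 'd')
  sorted[4] = f$agdd  (last char: 'd')
  sorted[5] = gddf$a  (last char: 'a')
Last column: f$gdda
Original string S is at sorted index 1

Answer: f$gdda
1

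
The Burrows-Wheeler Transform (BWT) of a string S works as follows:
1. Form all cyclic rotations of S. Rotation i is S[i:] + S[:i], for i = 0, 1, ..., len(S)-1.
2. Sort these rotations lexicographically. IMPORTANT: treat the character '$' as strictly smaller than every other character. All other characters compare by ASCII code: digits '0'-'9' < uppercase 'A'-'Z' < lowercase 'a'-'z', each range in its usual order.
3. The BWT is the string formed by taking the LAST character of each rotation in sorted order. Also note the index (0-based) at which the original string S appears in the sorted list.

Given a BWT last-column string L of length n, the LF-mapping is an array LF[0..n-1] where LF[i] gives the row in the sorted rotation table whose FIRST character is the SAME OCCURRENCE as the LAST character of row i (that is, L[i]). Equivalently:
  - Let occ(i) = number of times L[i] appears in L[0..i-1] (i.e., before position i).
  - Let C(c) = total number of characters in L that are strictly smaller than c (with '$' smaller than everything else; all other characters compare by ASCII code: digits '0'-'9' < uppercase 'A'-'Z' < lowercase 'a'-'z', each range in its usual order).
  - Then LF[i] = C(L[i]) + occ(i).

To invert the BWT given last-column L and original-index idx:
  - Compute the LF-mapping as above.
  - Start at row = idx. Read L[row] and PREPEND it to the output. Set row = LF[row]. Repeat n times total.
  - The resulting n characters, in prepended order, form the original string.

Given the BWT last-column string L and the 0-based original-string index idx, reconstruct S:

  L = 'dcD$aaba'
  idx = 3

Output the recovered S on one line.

Answer: abcDaad$

Derivation:
LF mapping: 7 6 1 0 2 3 5 4
Walk LF starting at row 3, prepending L[row]:
  step 1: row=3, L[3]='$', prepend. Next row=LF[3]=0
  step 2: row=0, L[0]='d', prepend. Next row=LF[0]=7
  step 3: row=7, L[7]='a', prepend. Next row=LF[7]=4
  step 4: row=4, L[4]='a', prepend. Next row=LF[4]=2
  step 5: row=2, L[2]='D', prepend. Next row=LF[2]=1
  step 6: row=1, L[1]='c', prepend. Next row=LF[1]=6
  step 7: row=6, L[6]='b', prepend. Next row=LF[6]=5
  step 8: row=5, L[5]='a', prepend. Next row=LF[5]=3
Reversed output: abcDaad$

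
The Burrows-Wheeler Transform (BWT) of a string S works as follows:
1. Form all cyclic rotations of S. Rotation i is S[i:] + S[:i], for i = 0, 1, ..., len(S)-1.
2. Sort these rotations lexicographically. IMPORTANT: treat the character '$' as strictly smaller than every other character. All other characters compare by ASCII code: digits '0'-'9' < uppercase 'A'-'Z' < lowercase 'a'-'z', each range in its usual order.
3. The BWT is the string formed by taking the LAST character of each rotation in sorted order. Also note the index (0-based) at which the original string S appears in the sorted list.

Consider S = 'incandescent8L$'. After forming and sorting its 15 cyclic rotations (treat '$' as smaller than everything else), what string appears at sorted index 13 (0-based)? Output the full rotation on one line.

Answer: scent8L$incande

Derivation:
All 15 rotations (rotation i = S[i:]+S[:i]):
  rot[0] = incandescent8L$
  rot[1] = ncandescent8L$i
  rot[2] = candescent8L$in
  rot[3] = andescent8L$inc
  rot[4] = ndescent8L$inca
  rot[5] = descent8L$incan
  rot[6] = escent8L$incand
  rot[7] = scent8L$incande
  rot[8] = cent8L$incandes
  rot[9] = ent8L$incandesc
  rot[10] = nt8L$incandesce
  rot[11] = t8L$incandescen
  rot[12] = 8L$incandescent
  rot[13] = L$incandescent8
  rot[14] = $incandescent8L
Sorted (with $ < everything):
  sorted[0] = $incandescent8L
  sorted[1] = 8L$incandescent
  sorted[2] = L$incandescent8
  sorted[3] = andescent8L$inc
  sorted[4] = candescent8L$in
  sorted[5] = cent8L$incandes
  sorted[6] = descent8L$incan
  sorted[7] = ent8L$incandesc
  sorted[8] = escent8L$incand
  sorted[9] = incandescent8L$
  sorted[10] = ncandescent8L$i
  sorted[11] = ndescent8L$inca
  sorted[12] = nt8L$incandesce
  sorted[13] = scent8L$incande
  sorted[14] = t8L$incandescen
sorted[13] = scent8L$incande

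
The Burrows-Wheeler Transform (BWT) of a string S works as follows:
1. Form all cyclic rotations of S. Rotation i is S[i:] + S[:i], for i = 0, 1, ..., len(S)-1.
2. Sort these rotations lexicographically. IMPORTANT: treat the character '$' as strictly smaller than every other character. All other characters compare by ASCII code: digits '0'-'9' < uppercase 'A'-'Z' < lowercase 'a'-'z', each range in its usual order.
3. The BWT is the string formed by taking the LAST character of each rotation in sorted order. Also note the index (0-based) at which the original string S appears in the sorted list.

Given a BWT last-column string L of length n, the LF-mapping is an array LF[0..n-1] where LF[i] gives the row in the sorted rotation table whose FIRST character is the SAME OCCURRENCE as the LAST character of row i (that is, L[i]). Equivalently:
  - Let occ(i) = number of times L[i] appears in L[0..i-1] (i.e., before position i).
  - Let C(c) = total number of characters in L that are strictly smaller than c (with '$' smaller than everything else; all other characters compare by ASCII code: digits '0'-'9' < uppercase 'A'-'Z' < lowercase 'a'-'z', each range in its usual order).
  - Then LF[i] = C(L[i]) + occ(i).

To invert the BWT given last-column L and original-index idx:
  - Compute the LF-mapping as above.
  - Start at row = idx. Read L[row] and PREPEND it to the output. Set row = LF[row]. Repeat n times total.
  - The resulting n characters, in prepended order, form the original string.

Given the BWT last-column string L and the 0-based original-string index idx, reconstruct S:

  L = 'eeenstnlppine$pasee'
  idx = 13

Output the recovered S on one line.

Answer: pineappletennessee$

Derivation:
LF mapping: 2 3 4 10 16 18 11 9 13 14 8 12 5 0 15 1 17 6 7
Walk LF starting at row 13, prepending L[row]:
  step 1: row=13, L[13]='$', prepend. Next row=LF[13]=0
  step 2: row=0, L[0]='e', prepend. Next row=LF[0]=2
  step 3: row=2, L[2]='e', prepend. Next row=LF[2]=4
  step 4: row=4, L[4]='s', prepend. Next row=LF[4]=16
  step 5: row=16, L[16]='s', prepend. Next row=LF[16]=17
  step 6: row=17, L[17]='e', prepend. Next row=LF[17]=6
  step 7: row=6, L[6]='n', prepend. Next row=LF[6]=11
  step 8: row=11, L[11]='n', prepend. Next row=LF[11]=12
  step 9: row=12, L[12]='e', prepend. Next row=LF[12]=5
  step 10: row=5, L[5]='t', prepend. Next row=LF[5]=18
  step 11: row=18, L[18]='e', prepend. Next row=LF[18]=7
  step 12: row=7, L[7]='l', prepend. Next row=LF[7]=9
  step 13: row=9, L[9]='p', prepend. Next row=LF[9]=14
  step 14: row=14, L[14]='p', prepend. Next row=LF[14]=15
  step 15: row=15, L[15]='a', prepend. Next row=LF[15]=1
  step 16: row=1, L[1]='e', prepend. Next row=LF[1]=3
  step 17: row=3, L[3]='n', prepend. Next row=LF[3]=10
  step 18: row=10, L[10]='i', prepend. Next row=LF[10]=8
  step 19: row=8, L[8]='p', prepend. Next row=LF[8]=13
Reversed output: pineappletennessee$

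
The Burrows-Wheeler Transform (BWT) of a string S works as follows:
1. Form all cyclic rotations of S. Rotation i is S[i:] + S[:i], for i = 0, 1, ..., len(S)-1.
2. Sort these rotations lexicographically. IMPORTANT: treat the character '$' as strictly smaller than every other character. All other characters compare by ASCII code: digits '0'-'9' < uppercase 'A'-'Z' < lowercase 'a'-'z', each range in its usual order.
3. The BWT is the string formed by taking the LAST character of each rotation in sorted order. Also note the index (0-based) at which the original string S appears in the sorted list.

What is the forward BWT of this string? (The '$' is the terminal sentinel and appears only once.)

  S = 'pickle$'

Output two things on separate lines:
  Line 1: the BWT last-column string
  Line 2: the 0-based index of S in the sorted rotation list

Answer: eilpck$
6

Derivation:
All 7 rotations (rotation i = S[i:]+S[:i]):
  rot[0] = pickle$
  rot[1] = ickle$p
  rot[2] = ckle$pi
  rot[3] = kle$pic
  rot[4] = le$pick
  rot[5] = e$pickl
  rot[6] = $pickle
Sorted (with $ < everything):
  sorted[0] = $pickle  (last char: 'e')
  sorted[1] = ckle$pi  (last char: 'i')
  sorted[2] = e$pickl  (last char: 'l')
  sorted[3] = ickle$p  (last char: 'p')
  sorted[4] = kle$pic  (last char: 'c')
  sorted[5] = le$pick  (last char: 'k')
  sorted[6] = pickle$  (last char: '$')
Last column: eilpck$
Original string S is at sorted index 6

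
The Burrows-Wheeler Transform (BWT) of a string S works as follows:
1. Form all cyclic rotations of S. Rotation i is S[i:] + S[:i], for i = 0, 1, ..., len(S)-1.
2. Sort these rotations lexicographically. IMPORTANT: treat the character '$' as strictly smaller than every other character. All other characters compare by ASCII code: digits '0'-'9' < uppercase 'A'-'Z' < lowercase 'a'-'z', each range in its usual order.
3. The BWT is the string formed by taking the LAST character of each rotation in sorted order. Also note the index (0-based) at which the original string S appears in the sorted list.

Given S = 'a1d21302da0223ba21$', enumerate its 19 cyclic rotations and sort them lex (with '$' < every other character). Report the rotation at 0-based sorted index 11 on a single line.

Answer: 302da0223ba21$a1d21

Derivation:
All 19 rotations (rotation i = S[i:]+S[:i]):
  rot[0] = a1d21302da0223ba21$
  rot[1] = 1d21302da0223ba21$a
  rot[2] = d21302da0223ba21$a1
  rot[3] = 21302da0223ba21$a1d
  rot[4] = 1302da0223ba21$a1d2
  rot[5] = 302da0223ba21$a1d21
  rot[6] = 02da0223ba21$a1d213
  rot[7] = 2da0223ba21$a1d2130
  rot[8] = da0223ba21$a1d21302
  rot[9] = a0223ba21$a1d21302d
  rot[10] = 0223ba21$a1d21302da
  rot[11] = 223ba21$a1d21302da0
  rot[12] = 23ba21$a1d21302da02
  rot[13] = 3ba21$a1d21302da022
  rot[14] = ba21$a1d21302da0223
  rot[15] = a21$a1d21302da0223b
  rot[16] = 21$a1d21302da0223ba
  rot[17] = 1$a1d21302da0223ba2
  rot[18] = $a1d21302da0223ba21
Sorted (with $ < everything):
  sorted[0] = $a1d21302da0223ba21
  sorted[1] = 0223ba21$a1d21302da
  sorted[2] = 02da0223ba21$a1d213
  sorted[3] = 1$a1d21302da0223ba2
  sorted[4] = 1302da0223ba21$a1d2
  sorted[5] = 1d21302da0223ba21$a
  sorted[6] = 21$a1d21302da0223ba
  sorted[7] = 21302da0223ba21$a1d
  sorted[8] = 223ba21$a1d21302da0
  sorted[9] = 23ba21$a1d21302da02
  sorted[10] = 2da0223ba21$a1d2130
  sorted[11] = 302da0223ba21$a1d21
  sorted[12] = 3ba21$a1d21302da022
  sorted[13] = a0223ba21$a1d21302d
  sorted[14] = a1d21302da0223ba21$
  sorted[15] = a21$a1d21302da0223b
  sorted[16] = ba21$a1d21302da0223
  sorted[17] = d21302da0223ba21$a1
  sorted[18] = da0223ba21$a1d21302
sorted[11] = 302da0223ba21$a1d21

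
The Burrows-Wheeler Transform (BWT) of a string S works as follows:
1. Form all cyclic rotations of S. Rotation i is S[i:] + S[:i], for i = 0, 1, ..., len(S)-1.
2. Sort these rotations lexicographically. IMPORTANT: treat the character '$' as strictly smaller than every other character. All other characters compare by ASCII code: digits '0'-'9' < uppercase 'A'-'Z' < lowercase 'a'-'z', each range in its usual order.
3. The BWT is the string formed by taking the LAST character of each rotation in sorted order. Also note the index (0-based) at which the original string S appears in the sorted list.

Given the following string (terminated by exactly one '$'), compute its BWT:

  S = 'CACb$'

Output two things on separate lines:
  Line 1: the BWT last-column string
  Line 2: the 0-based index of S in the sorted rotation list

All 5 rotations (rotation i = S[i:]+S[:i]):
  rot[0] = CACb$
  rot[1] = ACb$C
  rot[2] = Cb$CA
  rot[3] = b$CAC
  rot[4] = $CACb
Sorted (with $ < everything):
  sorted[0] = $CACb  (last char: 'b')
  sorted[1] = ACb$C  (last char: 'C')
  sorted[2] = CACb$  (last char: '$')
  sorted[3] = Cb$CA  (last char: 'A')
  sorted[4] = b$CAC  (last char: 'C')
Last column: bC$AC
Original string S is at sorted index 2

Answer: bC$AC
2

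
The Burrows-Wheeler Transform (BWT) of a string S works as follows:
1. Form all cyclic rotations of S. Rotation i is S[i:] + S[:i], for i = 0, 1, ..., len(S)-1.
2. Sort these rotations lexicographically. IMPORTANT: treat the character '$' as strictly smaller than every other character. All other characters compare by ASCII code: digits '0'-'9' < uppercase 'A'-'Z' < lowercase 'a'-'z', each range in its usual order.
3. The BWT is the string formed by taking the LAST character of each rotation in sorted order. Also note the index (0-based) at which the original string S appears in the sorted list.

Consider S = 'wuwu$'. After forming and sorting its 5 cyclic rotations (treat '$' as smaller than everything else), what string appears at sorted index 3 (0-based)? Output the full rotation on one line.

Answer: wu$wu

Derivation:
All 5 rotations (rotation i = S[i:]+S[:i]):
  rot[0] = wuwu$
  rot[1] = uwu$w
  rot[2] = wu$wu
  rot[3] = u$wuw
  rot[4] = $wuwu
Sorted (with $ < everything):
  sorted[0] = $wuwu
  sorted[1] = u$wuw
  sorted[2] = uwu$w
  sorted[3] = wu$wu
  sorted[4] = wuwu$
sorted[3] = wu$wu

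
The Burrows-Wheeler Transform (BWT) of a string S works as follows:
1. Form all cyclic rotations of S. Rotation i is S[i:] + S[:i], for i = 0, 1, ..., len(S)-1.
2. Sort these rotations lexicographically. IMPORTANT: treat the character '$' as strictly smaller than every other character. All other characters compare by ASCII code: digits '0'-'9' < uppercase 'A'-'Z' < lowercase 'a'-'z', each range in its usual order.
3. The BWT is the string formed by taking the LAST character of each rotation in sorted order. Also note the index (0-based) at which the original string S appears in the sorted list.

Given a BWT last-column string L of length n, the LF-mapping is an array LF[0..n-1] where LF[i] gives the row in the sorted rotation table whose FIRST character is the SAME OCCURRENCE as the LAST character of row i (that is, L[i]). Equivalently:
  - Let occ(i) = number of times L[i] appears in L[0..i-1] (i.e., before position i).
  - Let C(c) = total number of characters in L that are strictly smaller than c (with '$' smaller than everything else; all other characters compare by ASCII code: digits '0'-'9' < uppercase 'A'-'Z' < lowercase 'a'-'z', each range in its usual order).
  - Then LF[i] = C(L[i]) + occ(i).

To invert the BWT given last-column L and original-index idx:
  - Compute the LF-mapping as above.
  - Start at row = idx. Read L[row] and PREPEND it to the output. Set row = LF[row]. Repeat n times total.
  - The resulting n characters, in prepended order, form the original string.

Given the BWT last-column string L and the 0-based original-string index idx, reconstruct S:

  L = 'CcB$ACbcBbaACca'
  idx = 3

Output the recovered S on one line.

LF mapping: 5 12 3 0 1 6 10 13 4 11 8 2 7 14 9
Walk LF starting at row 3, prepending L[row]:
  step 1: row=3, L[3]='$', prepend. Next row=LF[3]=0
  step 2: row=0, L[0]='C', prepend. Next row=LF[0]=5
  step 3: row=5, L[5]='C', prepend. Next row=LF[5]=6
  step 4: row=6, L[6]='b', prepend. Next row=LF[6]=10
  step 5: row=10, L[10]='a', prepend. Next row=LF[10]=8
  step 6: row=8, L[8]='B', prepend. Next row=LF[8]=4
  step 7: row=4, L[4]='A', prepend. Next row=LF[4]=1
  step 8: row=1, L[1]='c', prepend. Next row=LF[1]=12
  step 9: row=12, L[12]='C', prepend. Next row=LF[12]=7
  step 10: row=7, L[7]='c', prepend. Next row=LF[7]=13
  step 11: row=13, L[13]='c', prepend. Next row=LF[13]=14
  step 12: row=14, L[14]='a', prepend. Next row=LF[14]=9
  step 13: row=9, L[9]='b', prepend. Next row=LF[9]=11
  step 14: row=11, L[11]='A', prepend. Next row=LF[11]=2
  step 15: row=2, L[2]='B', prepend. Next row=LF[2]=3
Reversed output: BAbaccCcABabCC$

Answer: BAbaccCcABabCC$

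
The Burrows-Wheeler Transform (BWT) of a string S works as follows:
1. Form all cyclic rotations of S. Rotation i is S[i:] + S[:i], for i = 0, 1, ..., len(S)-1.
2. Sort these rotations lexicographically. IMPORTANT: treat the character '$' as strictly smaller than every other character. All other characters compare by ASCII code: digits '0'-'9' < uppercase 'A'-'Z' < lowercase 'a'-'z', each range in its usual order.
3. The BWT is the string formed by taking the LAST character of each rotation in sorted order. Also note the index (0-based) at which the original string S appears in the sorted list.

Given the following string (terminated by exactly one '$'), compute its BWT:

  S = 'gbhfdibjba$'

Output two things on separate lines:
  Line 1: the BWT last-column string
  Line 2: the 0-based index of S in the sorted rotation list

Answer: abjgifh$bdb
7

Derivation:
All 11 rotations (rotation i = S[i:]+S[:i]):
  rot[0] = gbhfdibjba$
  rot[1] = bhfdibjba$g
  rot[2] = hfdibjba$gb
  rot[3] = fdibjba$gbh
  rot[4] = dibjba$gbhf
  rot[5] = ibjba$gbhfd
  rot[6] = bjba$gbhfdi
  rot[7] = jba$gbhfdib
  rot[8] = ba$gbhfdibj
  rot[9] = a$gbhfdibjb
  rot[10] = $gbhfdibjba
Sorted (with $ < everything):
  sorted[0] = $gbhfdibjba  (last char: 'a')
  sorted[1] = a$gbhfdibjb  (last char: 'b')
  sorted[2] = ba$gbhfdibj  (last char: 'j')
  sorted[3] = bhfdibjba$g  (last char: 'g')
  sorted[4] = bjba$gbhfdi  (last char: 'i')
  sorted[5] = dibjba$gbhf  (last char: 'f')
  sorted[6] = fdibjba$gbh  (last char: 'h')
  sorted[7] = gbhfdibjba$  (last char: '$')
  sorted[8] = hfdibjba$gb  (last char: 'b')
  sorted[9] = ibjba$gbhfd  (last char: 'd')
  sorted[10] = jba$gbhfdib  (last char: 'b')
Last column: abjgifh$bdb
Original string S is at sorted index 7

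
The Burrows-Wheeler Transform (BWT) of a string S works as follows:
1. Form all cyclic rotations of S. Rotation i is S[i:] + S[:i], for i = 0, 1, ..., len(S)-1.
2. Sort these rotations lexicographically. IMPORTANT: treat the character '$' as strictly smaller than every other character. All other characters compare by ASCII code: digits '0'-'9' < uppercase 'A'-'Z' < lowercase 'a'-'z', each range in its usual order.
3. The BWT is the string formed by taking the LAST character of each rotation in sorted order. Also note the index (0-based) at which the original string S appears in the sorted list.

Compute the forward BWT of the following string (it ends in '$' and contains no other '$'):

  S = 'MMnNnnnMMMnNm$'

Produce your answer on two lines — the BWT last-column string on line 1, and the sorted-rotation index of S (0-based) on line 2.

All 14 rotations (rotation i = S[i:]+S[:i]):
  rot[0] = MMnNnnnMMMnNm$
  rot[1] = MnNnnnMMMnNm$M
  rot[2] = nNnnnMMMnNm$MM
  rot[3] = NnnnMMMnNm$MMn
  rot[4] = nnnMMMnNm$MMnN
  rot[5] = nnMMMnNm$MMnNn
  rot[6] = nMMMnNm$MMnNnn
  rot[7] = MMMnNm$MMnNnnn
  rot[8] = MMnNm$MMnNnnnM
  rot[9] = MnNm$MMnNnnnMM
  rot[10] = nNm$MMnNnnnMMM
  rot[11] = Nm$MMnNnnnMMMn
  rot[12] = m$MMnNnnnMMMnN
  rot[13] = $MMnNnnnMMMnNm
Sorted (with $ < everything):
  sorted[0] = $MMnNnnnMMMnNm  (last char: 'm')
  sorted[1] = MMMnNm$MMnNnnn  (last char: 'n')
  sorted[2] = MMnNm$MMnNnnnM  (last char: 'M')
  sorted[3] = MMnNnnnMMMnNm$  (last char: '$')
  sorted[4] = MnNm$MMnNnnnMM  (last char: 'M')
  sorted[5] = MnNnnnMMMnNm$M  (last char: 'M')
  sorted[6] = Nm$MMnNnnnMMMn  (last char: 'n')
  sorted[7] = NnnnMMMnNm$MMn  (last char: 'n')
  sorted[8] = m$MMnNnnnMMMnN  (last char: 'N')
  sorted[9] = nMMMnNm$MMnNnn  (last char: 'n')
  sorted[10] = nNm$MMnNnnnMMM  (last char: 'M')
  sorted[11] = nNnnnMMMnNm$MM  (last char: 'M')
  sorted[12] = nnMMMnNm$MMnNn  (last char: 'n')
  sorted[13] = nnnMMMnNm$MMnN  (last char: 'N')
Last column: mnM$MMnnNnMMnN
Original string S is at sorted index 3

Answer: mnM$MMnnNnMMnN
3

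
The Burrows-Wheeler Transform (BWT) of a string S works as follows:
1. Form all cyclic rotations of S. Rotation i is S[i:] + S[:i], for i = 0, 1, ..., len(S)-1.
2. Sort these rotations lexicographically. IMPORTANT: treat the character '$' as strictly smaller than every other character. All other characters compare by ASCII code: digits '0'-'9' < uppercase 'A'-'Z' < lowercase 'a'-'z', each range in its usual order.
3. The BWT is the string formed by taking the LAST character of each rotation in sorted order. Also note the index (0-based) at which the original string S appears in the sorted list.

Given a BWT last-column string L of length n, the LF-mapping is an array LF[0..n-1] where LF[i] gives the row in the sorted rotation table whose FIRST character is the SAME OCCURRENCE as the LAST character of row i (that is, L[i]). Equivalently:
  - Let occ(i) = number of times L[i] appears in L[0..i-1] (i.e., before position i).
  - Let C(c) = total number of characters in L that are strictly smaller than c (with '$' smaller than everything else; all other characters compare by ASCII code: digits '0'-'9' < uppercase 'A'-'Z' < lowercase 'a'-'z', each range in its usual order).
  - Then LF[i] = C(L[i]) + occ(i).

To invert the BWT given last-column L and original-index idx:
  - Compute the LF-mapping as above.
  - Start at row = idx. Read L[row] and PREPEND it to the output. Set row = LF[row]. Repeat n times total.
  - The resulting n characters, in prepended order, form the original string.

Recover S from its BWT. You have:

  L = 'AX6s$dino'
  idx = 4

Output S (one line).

LF mapping: 2 3 1 8 0 4 5 6 7
Walk LF starting at row 4, prepending L[row]:
  step 1: row=4, L[4]='$', prepend. Next row=LF[4]=0
  step 2: row=0, L[0]='A', prepend. Next row=LF[0]=2
  step 3: row=2, L[2]='6', prepend. Next row=LF[2]=1
  step 4: row=1, L[1]='X', prepend. Next row=LF[1]=3
  step 5: row=3, L[3]='s', prepend. Next row=LF[3]=8
  step 6: row=8, L[8]='o', prepend. Next row=LF[8]=7
  step 7: row=7, L[7]='n', prepend. Next row=LF[7]=6
  step 8: row=6, L[6]='i', prepend. Next row=LF[6]=5
  step 9: row=5, L[5]='d', prepend. Next row=LF[5]=4
Reversed output: dinosX6A$

Answer: dinosX6A$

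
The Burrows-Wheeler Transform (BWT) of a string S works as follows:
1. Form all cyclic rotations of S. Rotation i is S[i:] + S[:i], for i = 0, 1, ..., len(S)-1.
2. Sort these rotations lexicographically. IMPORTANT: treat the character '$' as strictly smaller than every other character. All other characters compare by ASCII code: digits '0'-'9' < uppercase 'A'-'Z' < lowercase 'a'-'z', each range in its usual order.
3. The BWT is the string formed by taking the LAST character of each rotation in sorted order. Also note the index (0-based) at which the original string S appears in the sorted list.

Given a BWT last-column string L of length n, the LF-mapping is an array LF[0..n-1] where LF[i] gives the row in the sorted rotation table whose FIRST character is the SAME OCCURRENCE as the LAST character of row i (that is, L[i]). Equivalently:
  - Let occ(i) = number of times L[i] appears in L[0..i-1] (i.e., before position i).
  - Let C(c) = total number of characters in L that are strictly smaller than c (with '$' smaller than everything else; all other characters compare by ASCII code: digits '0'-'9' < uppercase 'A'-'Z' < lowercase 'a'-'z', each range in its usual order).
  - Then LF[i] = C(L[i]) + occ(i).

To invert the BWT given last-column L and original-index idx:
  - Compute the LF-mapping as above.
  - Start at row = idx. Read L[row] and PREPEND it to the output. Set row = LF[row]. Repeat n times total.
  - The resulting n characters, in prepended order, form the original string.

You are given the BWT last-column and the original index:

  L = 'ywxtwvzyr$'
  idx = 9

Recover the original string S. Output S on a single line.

Answer: zxtvwwryy$

Derivation:
LF mapping: 7 4 6 2 5 3 9 8 1 0
Walk LF starting at row 9, prepending L[row]:
  step 1: row=9, L[9]='$', prepend. Next row=LF[9]=0
  step 2: row=0, L[0]='y', prepend. Next row=LF[0]=7
  step 3: row=7, L[7]='y', prepend. Next row=LF[7]=8
  step 4: row=8, L[8]='r', prepend. Next row=LF[8]=1
  step 5: row=1, L[1]='w', prepend. Next row=LF[1]=4
  step 6: row=4, L[4]='w', prepend. Next row=LF[4]=5
  step 7: row=5, L[5]='v', prepend. Next row=LF[5]=3
  step 8: row=3, L[3]='t', prepend. Next row=LF[3]=2
  step 9: row=2, L[2]='x', prepend. Next row=LF[2]=6
  step 10: row=6, L[6]='z', prepend. Next row=LF[6]=9
Reversed output: zxtvwwryy$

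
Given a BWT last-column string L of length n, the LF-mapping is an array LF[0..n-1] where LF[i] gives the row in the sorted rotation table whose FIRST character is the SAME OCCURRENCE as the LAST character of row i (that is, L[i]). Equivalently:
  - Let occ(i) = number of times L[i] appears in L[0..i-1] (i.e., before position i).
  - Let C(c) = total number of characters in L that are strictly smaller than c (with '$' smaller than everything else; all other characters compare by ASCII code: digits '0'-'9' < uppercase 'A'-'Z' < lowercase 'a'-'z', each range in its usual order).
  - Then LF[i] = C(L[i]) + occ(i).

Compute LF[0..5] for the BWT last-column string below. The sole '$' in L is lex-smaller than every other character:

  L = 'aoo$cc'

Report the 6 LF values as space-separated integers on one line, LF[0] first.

Char counts: '$':1, 'a':1, 'c':2, 'o':2
C (first-col start): C('$')=0, C('a')=1, C('c')=2, C('o')=4
L[0]='a': occ=0, LF[0]=C('a')+0=1+0=1
L[1]='o': occ=0, LF[1]=C('o')+0=4+0=4
L[2]='o': occ=1, LF[2]=C('o')+1=4+1=5
L[3]='$': occ=0, LF[3]=C('$')+0=0+0=0
L[4]='c': occ=0, LF[4]=C('c')+0=2+0=2
L[5]='c': occ=1, LF[5]=C('c')+1=2+1=3

Answer: 1 4 5 0 2 3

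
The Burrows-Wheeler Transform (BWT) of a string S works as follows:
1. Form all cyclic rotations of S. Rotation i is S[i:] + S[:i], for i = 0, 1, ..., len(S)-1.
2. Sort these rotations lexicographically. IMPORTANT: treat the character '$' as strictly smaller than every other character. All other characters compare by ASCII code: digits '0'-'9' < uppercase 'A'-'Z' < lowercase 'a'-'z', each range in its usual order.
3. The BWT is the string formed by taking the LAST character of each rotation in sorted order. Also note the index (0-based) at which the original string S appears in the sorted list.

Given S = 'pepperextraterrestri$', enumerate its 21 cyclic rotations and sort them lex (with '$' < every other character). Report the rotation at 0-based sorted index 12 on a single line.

All 21 rotations (rotation i = S[i:]+S[:i]):
  rot[0] = pepperextraterrestri$
  rot[1] = epperextraterrestri$p
  rot[2] = pperextraterrestri$pe
  rot[3] = perextraterrestri$pep
  rot[4] = erextraterrestri$pepp
  rot[5] = rextraterrestri$peppe
  rot[6] = extraterrestri$pepper
  rot[7] = xtraterrestri$peppere
  rot[8] = traterrestri$pepperex
  rot[9] = raterrestri$pepperext
  rot[10] = aterrestri$pepperextr
  rot[11] = terrestri$pepperextra
  rot[12] = errestri$pepperextrat
  rot[13] = rrestri$pepperextrate
  rot[14] = restri$pepperextrater
  rot[15] = estri$pepperextraterr
  rot[16] = stri$pepperextraterre
  rot[17] = tri$pepperextraterres
  rot[18] = ri$pepperextraterrest
  rot[19] = i$pepperextraterrestr
  rot[20] = $pepperextraterrestri
Sorted (with $ < everything):
  sorted[0] = $pepperextraterrestri
  sorted[1] = aterrestri$pepperextr
  sorted[2] = epperextraterrestri$p
  sorted[3] = erextraterrestri$pepp
  sorted[4] = errestri$pepperextrat
  sorted[5] = estri$pepperextraterr
  sorted[6] = extraterrestri$pepper
  sorted[7] = i$pepperextraterrestr
  sorted[8] = pepperextraterrestri$
  sorted[9] = perextraterrestri$pep
  sorted[10] = pperextraterrestri$pe
  sorted[11] = raterrestri$pepperext
  sorted[12] = restri$pepperextrater
  sorted[13] = rextraterrestri$peppe
  sorted[14] = ri$pepperextraterrest
  sorted[15] = rrestri$pepperextrate
  sorted[16] = stri$pepperextraterre
  sorted[17] = terrestri$pepperextra
  sorted[18] = traterrestri$pepperex
  sorted[19] = tri$pepperextraterres
  sorted[20] = xtraterrestri$peppere
sorted[12] = restri$pepperextrater

Answer: restri$pepperextrater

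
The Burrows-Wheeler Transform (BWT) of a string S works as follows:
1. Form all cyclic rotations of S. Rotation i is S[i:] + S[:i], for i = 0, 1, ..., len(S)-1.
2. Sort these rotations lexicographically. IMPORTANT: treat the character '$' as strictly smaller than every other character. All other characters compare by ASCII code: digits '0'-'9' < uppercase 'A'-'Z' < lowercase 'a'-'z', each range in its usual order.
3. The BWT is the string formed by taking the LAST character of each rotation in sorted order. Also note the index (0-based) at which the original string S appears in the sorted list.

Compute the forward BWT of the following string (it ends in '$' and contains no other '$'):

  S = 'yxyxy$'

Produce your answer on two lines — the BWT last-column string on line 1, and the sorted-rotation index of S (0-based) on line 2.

Answer: yyyxx$
5

Derivation:
All 6 rotations (rotation i = S[i:]+S[:i]):
  rot[0] = yxyxy$
  rot[1] = xyxy$y
  rot[2] = yxy$yx
  rot[3] = xy$yxy
  rot[4] = y$yxyx
  rot[5] = $yxyxy
Sorted (with $ < everything):
  sorted[0] = $yxyxy  (last char: 'y')
  sorted[1] = xy$yxy  (last char: 'y')
  sorted[2] = xyxy$y  (last char: 'y')
  sorted[3] = y$yxyx  (last char: 'x')
  sorted[4] = yxy$yx  (last char: 'x')
  sorted[5] = yxyxy$  (last char: '$')
Last column: yyyxx$
Original string S is at sorted index 5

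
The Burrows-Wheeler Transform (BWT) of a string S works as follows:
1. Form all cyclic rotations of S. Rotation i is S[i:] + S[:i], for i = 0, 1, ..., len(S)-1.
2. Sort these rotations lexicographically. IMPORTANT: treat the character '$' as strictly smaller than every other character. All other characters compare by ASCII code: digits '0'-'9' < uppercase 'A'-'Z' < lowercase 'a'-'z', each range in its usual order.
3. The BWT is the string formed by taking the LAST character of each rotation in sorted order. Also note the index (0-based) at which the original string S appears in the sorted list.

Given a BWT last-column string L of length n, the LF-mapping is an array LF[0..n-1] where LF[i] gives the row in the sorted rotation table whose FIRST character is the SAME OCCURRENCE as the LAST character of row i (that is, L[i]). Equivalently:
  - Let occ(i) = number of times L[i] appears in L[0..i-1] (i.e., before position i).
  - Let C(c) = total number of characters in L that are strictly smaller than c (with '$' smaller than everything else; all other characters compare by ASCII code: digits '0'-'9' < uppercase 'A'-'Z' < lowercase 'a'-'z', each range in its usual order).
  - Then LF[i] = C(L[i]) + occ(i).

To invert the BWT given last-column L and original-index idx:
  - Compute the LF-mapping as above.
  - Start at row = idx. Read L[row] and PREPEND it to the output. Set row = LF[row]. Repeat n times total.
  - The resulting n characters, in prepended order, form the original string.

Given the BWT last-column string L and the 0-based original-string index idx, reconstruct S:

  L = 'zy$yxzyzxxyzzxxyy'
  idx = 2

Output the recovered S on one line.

LF mapping: 12 6 0 7 1 13 8 14 2 3 9 15 16 4 5 10 11
Walk LF starting at row 2, prepending L[row]:
  step 1: row=2, L[2]='$', prepend. Next row=LF[2]=0
  step 2: row=0, L[0]='z', prepend. Next row=LF[0]=12
  step 3: row=12, L[12]='z', prepend. Next row=LF[12]=16
  step 4: row=16, L[16]='y', prepend. Next row=LF[16]=11
  step 5: row=11, L[11]='z', prepend. Next row=LF[11]=15
  step 6: row=15, L[15]='y', prepend. Next row=LF[15]=10
  step 7: row=10, L[10]='y', prepend. Next row=LF[10]=9
  step 8: row=9, L[9]='x', prepend. Next row=LF[9]=3
  step 9: row=3, L[3]='y', prepend. Next row=LF[3]=7
  step 10: row=7, L[7]='z', prepend. Next row=LF[7]=14
  step 11: row=14, L[14]='x', prepend. Next row=LF[14]=5
  step 12: row=5, L[5]='z', prepend. Next row=LF[5]=13
  step 13: row=13, L[13]='x', prepend. Next row=LF[13]=4
  step 14: row=4, L[4]='x', prepend. Next row=LF[4]=1
  step 15: row=1, L[1]='y', prepend. Next row=LF[1]=6
  step 16: row=6, L[6]='y', prepend. Next row=LF[6]=8
  step 17: row=8, L[8]='x', prepend. Next row=LF[8]=2
Reversed output: xyyxxzxzyxyyzyzz$

Answer: xyyxxzxzyxyyzyzz$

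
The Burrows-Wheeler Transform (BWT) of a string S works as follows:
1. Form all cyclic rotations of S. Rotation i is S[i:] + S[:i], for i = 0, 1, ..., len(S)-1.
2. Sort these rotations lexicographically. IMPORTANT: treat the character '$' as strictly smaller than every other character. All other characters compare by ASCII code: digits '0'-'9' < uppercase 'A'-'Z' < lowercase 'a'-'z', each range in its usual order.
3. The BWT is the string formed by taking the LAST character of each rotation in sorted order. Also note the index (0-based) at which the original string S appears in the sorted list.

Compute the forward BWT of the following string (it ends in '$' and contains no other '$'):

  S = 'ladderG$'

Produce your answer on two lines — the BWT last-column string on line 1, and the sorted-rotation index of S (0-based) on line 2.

Answer: Grladd$e
6

Derivation:
All 8 rotations (rotation i = S[i:]+S[:i]):
  rot[0] = ladderG$
  rot[1] = adderG$l
  rot[2] = dderG$la
  rot[3] = derG$lad
  rot[4] = erG$ladd
  rot[5] = rG$ladde
  rot[6] = G$ladder
  rot[7] = $ladderG
Sorted (with $ < everything):
  sorted[0] = $ladderG  (last char: 'G')
  sorted[1] = G$ladder  (last char: 'r')
  sorted[2] = adderG$l  (last char: 'l')
  sorted[3] = dderG$la  (last char: 'a')
  sorted[4] = derG$lad  (last char: 'd')
  sorted[5] = erG$ladd  (last char: 'd')
  sorted[6] = ladderG$  (last char: '$')
  sorted[7] = rG$ladde  (last char: 'e')
Last column: Grladd$e
Original string S is at sorted index 6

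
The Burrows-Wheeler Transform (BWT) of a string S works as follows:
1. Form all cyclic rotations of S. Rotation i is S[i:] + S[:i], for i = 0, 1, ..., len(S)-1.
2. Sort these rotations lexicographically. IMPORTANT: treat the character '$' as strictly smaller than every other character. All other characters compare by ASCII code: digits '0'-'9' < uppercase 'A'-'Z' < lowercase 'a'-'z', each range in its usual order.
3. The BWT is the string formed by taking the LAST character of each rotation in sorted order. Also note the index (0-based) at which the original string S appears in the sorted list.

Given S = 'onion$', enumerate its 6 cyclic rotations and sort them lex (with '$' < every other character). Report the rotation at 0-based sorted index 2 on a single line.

Answer: n$onio

Derivation:
All 6 rotations (rotation i = S[i:]+S[:i]):
  rot[0] = onion$
  rot[1] = nion$o
  rot[2] = ion$on
  rot[3] = on$oni
  rot[4] = n$onio
  rot[5] = $onion
Sorted (with $ < everything):
  sorted[0] = $onion
  sorted[1] = ion$on
  sorted[2] = n$onio
  sorted[3] = nion$o
  sorted[4] = on$oni
  sorted[5] = onion$
sorted[2] = n$onio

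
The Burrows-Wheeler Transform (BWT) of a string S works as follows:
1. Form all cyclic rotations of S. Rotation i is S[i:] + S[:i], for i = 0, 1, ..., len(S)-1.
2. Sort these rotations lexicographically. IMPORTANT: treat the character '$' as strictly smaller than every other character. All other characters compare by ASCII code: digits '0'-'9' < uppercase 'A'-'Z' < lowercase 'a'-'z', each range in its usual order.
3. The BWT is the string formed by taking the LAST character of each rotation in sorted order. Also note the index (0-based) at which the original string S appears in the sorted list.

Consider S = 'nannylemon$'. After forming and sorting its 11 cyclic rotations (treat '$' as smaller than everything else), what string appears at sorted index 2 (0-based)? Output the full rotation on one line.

All 11 rotations (rotation i = S[i:]+S[:i]):
  rot[0] = nannylemon$
  rot[1] = annylemon$n
  rot[2] = nnylemon$na
  rot[3] = nylemon$nan
  rot[4] = ylemon$nann
  rot[5] = lemon$nanny
  rot[6] = emon$nannyl
  rot[7] = mon$nannyle
  rot[8] = on$nannylem
  rot[9] = n$nannylemo
  rot[10] = $nannylemon
Sorted (with $ < everything):
  sorted[0] = $nannylemon
  sorted[1] = annylemon$n
  sorted[2] = emon$nannyl
  sorted[3] = lemon$nanny
  sorted[4] = mon$nannyle
  sorted[5] = n$nannylemo
  sorted[6] = nannylemon$
  sorted[7] = nnylemon$na
  sorted[8] = nylemon$nan
  sorted[9] = on$nannylem
  sorted[10] = ylemon$nann
sorted[2] = emon$nannyl

Answer: emon$nannyl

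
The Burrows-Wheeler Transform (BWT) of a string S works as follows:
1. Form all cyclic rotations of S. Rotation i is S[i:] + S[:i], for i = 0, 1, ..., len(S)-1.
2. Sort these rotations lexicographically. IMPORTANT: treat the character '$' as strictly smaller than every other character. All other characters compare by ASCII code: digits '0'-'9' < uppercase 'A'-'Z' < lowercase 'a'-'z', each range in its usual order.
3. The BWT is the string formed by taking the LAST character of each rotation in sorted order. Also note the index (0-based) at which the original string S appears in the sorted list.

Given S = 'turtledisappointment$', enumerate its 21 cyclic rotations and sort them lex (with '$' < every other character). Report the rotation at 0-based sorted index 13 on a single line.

All 21 rotations (rotation i = S[i:]+S[:i]):
  rot[0] = turtledisappointment$
  rot[1] = urtledisappointment$t
  rot[2] = rtledisappointment$tu
  rot[3] = tledisappointment$tur
  rot[4] = ledisappointment$turt
  rot[5] = edisappointment$turtl
  rot[6] = disappointment$turtle
  rot[7] = isappointment$turtled
  rot[8] = sappointment$turtledi
  rot[9] = appointment$turtledis
  rot[10] = ppointment$turtledisa
  rot[11] = pointment$turtledisap
  rot[12] = ointment$turtledisapp
  rot[13] = intment$turtledisappo
  rot[14] = ntment$turtledisappoi
  rot[15] = tment$turtledisappoin
  rot[16] = ment$turtledisappoint
  rot[17] = ent$turtledisappointm
  rot[18] = nt$turtledisappointme
  rot[19] = t$turtledisappointmen
  rot[20] = $turtledisappointment
Sorted (with $ < everything):
  sorted[0] = $turtledisappointment
  sorted[1] = appointment$turtledis
  sorted[2] = disappointment$turtle
  sorted[3] = edisappointment$turtl
  sorted[4] = ent$turtledisappointm
  sorted[5] = intment$turtledisappo
  sorted[6] = isappointment$turtled
  sorted[7] = ledisappointment$turt
  sorted[8] = ment$turtledisappoint
  sorted[9] = nt$turtledisappointme
  sorted[10] = ntment$turtledisappoi
  sorted[11] = ointment$turtledisapp
  sorted[12] = pointment$turtledisap
  sorted[13] = ppointment$turtledisa
  sorted[14] = rtledisappointment$tu
  sorted[15] = sappointment$turtledi
  sorted[16] = t$turtledisappointmen
  sorted[17] = tledisappointment$tur
  sorted[18] = tment$turtledisappoin
  sorted[19] = turtledisappointment$
  sorted[20] = urtledisappointment$t
sorted[13] = ppointment$turtledisa

Answer: ppointment$turtledisa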